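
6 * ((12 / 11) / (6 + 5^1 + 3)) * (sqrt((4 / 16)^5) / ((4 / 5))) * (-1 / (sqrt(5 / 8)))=-9 * sqrt(10) / 1232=-0.02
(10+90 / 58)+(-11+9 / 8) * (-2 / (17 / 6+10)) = 58463 / 4466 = 13.09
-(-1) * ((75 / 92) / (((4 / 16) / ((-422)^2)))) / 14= 6678150 / 161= 41479.19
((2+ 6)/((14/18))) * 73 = 750.86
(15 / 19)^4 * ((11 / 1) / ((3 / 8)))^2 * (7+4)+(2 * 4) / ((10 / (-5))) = 478638716 / 130321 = 3672.77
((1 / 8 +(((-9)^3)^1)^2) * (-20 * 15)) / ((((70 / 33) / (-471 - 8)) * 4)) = 1008058783545 / 112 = 9000524853.08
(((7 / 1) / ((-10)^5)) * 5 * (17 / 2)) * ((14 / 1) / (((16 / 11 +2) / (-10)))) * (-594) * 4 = -2721411 / 9500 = -286.46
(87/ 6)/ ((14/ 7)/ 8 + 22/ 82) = 2378/ 85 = 27.98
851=851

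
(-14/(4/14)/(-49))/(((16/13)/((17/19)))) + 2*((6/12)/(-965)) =212961/293360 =0.73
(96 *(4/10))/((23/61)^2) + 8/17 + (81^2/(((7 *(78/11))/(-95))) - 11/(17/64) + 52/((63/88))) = -902644766923/73652670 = -12255.42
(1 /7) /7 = 1 /49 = 0.02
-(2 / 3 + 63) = -191 / 3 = -63.67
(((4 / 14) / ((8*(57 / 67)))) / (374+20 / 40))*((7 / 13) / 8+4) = 9447 / 20720336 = 0.00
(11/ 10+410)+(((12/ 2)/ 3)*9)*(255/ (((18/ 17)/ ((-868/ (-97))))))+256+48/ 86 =1645843421/ 41710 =39459.20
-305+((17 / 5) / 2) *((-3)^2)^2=-1673 / 10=-167.30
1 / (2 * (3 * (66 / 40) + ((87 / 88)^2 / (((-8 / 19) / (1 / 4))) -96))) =-619520 / 113533647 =-0.01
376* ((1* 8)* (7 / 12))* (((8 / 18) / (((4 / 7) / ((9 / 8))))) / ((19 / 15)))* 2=46060 / 19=2424.21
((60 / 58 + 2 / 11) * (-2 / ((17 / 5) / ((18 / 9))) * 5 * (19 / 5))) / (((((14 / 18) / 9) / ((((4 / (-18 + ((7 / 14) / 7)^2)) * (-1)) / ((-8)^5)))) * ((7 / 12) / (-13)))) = -29110185 / 612061472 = -0.05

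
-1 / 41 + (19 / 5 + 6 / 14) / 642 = -8201 / 460635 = -0.02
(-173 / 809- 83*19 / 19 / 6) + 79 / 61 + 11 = -518785 / 296094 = -1.75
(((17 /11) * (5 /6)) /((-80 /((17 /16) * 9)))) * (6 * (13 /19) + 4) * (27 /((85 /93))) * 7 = -6274989 /24320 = -258.02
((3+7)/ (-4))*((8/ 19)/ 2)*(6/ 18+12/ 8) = -55/ 57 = -0.96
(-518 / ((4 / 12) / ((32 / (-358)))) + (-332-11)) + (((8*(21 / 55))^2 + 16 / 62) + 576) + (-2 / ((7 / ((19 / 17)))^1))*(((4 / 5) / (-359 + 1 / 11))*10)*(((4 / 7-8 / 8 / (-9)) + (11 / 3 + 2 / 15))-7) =47381775335735779 / 124206626780775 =381.48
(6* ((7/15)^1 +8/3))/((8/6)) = 141/10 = 14.10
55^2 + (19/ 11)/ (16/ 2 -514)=16837131/ 5566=3025.00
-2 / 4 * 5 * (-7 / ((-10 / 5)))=-35 / 4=-8.75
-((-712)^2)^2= -256992219136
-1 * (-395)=395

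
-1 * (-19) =19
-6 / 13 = -0.46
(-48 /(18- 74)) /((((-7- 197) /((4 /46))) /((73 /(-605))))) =73 /1655885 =0.00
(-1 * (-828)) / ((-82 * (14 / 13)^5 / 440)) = -3067.23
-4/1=-4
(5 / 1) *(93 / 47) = 465 / 47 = 9.89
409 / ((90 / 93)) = 12679 / 30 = 422.63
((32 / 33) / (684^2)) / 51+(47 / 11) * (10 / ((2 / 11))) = 11564961707 / 49212603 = 235.00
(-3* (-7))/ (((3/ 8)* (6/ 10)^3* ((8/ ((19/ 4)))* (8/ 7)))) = 116375/ 864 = 134.69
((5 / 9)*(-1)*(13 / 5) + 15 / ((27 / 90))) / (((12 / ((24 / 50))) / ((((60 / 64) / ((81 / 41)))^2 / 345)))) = 31939 / 25194240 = 0.00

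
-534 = -534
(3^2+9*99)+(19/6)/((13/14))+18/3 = 35467/39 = 909.41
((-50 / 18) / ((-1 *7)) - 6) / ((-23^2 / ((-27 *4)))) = -4236 / 3703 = -1.14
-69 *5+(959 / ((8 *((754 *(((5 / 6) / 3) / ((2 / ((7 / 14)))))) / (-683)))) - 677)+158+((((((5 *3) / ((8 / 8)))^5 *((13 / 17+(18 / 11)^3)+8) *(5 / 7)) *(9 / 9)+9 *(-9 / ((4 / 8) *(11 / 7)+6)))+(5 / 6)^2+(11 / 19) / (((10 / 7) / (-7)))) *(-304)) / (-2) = 1164970334187425567 / 1074827754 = 1083867000.88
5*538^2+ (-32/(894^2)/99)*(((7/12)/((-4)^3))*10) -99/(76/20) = 26107892552800745/18040354992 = 1447193.95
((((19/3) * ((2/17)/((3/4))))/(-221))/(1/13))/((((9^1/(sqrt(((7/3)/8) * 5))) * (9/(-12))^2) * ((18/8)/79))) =-192128 * sqrt(210)/5688387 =-0.49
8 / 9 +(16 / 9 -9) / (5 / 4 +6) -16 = -4204 / 261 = -16.11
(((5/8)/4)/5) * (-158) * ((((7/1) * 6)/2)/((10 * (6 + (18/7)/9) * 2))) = -11613/14080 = -0.82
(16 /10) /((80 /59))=59 /50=1.18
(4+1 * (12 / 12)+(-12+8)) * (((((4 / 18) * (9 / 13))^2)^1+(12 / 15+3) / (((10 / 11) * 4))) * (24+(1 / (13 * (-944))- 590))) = -250894768313 / 414793600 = -604.87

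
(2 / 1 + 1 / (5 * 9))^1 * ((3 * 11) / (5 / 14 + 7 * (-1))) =-10.05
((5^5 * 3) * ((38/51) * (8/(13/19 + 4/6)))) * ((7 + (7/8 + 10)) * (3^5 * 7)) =21382481250/17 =1257793014.71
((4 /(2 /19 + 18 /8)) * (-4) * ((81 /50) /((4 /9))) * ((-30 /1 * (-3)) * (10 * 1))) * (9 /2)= -100284.34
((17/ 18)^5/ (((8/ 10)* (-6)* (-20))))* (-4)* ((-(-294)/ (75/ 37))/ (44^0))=-4.54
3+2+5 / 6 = 35 / 6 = 5.83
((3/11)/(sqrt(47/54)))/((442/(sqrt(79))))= 9* sqrt(22278)/228514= 0.01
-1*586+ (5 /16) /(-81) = -759461 /1296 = -586.00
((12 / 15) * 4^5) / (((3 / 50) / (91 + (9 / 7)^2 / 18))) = 182824960 / 147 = 1243707.21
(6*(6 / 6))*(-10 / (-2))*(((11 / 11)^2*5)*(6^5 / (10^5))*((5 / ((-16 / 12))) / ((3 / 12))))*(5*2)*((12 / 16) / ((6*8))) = -2187 / 80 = -27.34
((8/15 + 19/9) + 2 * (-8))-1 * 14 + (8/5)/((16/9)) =-2381/90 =-26.46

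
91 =91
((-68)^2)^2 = 21381376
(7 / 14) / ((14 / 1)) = 0.04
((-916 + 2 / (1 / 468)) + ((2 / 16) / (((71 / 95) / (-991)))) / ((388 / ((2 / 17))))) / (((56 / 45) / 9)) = 15135309675 / 104902784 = 144.28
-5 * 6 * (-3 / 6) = 15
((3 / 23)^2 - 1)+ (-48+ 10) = -20622 / 529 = -38.98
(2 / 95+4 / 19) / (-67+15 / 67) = -737 / 212515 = -0.00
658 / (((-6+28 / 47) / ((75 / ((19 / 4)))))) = -1922.46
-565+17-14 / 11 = -6042 / 11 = -549.27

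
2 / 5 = 0.40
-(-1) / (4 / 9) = 9 / 4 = 2.25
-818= -818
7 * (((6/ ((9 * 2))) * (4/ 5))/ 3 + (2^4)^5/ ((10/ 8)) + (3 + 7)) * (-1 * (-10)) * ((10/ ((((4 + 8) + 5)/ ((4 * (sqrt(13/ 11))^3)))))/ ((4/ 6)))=137407051600 * sqrt(143)/ 6171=266269543.18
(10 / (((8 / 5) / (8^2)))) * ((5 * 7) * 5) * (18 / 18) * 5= 350000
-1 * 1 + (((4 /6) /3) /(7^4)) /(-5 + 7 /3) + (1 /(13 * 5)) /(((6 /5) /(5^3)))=75227 /124852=0.60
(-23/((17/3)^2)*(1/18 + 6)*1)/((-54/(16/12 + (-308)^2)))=7619.74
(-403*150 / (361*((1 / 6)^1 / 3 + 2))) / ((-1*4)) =272025 / 13357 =20.37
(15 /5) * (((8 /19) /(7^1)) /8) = 3 /133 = 0.02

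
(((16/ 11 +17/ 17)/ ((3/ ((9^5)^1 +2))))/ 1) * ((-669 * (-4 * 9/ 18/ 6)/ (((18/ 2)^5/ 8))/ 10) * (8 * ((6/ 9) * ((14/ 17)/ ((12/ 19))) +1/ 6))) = 1209.73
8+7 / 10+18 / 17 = 1659 / 170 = 9.76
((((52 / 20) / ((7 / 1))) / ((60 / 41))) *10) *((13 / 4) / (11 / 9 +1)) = 20787 / 5600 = 3.71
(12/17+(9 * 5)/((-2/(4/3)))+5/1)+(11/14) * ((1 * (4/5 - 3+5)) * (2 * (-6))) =-4309/85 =-50.69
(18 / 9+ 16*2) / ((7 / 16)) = 544 / 7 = 77.71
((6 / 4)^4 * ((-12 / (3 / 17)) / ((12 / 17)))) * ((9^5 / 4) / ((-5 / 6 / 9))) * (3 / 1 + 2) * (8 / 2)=12440502369 / 8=1555062796.12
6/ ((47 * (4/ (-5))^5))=-9375/ 24064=-0.39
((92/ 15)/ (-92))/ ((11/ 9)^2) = -27/ 605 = -0.04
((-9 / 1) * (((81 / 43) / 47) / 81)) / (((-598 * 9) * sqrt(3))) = sqrt(3) / 3625674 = 0.00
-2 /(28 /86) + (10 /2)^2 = 132 /7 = 18.86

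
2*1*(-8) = -16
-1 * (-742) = 742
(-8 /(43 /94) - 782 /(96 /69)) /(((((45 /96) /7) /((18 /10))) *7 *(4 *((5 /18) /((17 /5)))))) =-6809.95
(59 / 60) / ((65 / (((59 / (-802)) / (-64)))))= 3481 / 200179200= 0.00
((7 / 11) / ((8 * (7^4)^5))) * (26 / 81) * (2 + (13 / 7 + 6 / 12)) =0.00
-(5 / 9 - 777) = 6988 / 9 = 776.44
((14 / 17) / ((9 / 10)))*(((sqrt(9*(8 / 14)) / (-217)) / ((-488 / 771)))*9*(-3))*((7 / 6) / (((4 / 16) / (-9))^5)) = 349645662720*sqrt(7) / 32147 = 28776416.79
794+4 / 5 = 3974 / 5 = 794.80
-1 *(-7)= 7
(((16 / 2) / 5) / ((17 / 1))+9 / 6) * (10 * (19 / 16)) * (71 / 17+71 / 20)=13526423 / 92480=146.26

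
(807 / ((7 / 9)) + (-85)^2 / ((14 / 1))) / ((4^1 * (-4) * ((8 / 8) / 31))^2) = 20902711 / 3584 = 5832.23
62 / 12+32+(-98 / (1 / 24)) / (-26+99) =2167 / 438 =4.95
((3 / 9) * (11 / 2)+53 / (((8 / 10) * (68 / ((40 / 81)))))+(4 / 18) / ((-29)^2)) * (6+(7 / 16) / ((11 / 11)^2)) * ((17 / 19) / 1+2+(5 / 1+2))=12976653893 / 88012332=147.44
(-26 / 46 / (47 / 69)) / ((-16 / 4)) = 39 / 188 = 0.21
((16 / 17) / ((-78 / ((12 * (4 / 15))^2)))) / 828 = -512 / 3431025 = -0.00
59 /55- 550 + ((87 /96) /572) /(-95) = -190903737 /347776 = -548.93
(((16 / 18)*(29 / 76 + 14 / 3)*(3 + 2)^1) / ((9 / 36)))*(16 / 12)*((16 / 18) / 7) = 1473280 / 96957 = 15.20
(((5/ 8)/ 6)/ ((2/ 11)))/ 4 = 55/ 384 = 0.14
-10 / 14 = -5 / 7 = -0.71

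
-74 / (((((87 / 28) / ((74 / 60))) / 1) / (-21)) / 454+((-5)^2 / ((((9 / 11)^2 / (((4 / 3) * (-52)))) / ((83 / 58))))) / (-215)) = -4.29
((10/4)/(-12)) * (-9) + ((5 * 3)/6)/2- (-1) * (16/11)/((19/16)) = 7273/1672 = 4.35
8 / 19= 0.42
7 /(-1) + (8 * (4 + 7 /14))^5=60466169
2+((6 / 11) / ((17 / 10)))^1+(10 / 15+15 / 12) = 9509 / 2244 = 4.24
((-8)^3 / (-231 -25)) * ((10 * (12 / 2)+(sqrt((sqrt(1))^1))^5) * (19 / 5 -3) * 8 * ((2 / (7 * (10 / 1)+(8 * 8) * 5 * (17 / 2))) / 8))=488 / 6975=0.07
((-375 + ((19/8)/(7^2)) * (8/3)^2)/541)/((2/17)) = -2808791/477162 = -5.89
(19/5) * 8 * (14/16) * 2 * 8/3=2128/15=141.87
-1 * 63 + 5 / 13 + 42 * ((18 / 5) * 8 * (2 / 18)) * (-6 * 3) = -161318 / 65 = -2481.82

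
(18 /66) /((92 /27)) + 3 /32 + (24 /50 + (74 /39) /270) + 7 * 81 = 120983960491 /213127200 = 567.66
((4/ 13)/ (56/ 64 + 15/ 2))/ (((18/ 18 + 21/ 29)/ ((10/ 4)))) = 232/ 4355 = 0.05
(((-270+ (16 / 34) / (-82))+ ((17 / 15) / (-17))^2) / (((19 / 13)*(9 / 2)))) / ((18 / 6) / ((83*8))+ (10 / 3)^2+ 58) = -731008740592 / 1230710063625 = -0.59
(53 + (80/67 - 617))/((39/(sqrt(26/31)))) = -13.22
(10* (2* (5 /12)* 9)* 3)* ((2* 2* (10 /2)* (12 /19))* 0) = 0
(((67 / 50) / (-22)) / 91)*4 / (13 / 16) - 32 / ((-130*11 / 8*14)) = 3088 / 325325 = 0.01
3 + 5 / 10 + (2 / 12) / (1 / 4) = 25 / 6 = 4.17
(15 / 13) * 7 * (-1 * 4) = -420 / 13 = -32.31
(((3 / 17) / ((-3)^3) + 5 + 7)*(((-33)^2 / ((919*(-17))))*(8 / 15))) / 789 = -355256 / 628653897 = -0.00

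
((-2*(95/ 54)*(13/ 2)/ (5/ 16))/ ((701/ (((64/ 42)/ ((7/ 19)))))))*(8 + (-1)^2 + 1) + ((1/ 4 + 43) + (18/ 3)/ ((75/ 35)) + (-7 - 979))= -52544156531/ 55645380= -944.27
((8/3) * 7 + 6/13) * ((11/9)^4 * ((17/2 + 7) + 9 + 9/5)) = 1436267459/1279395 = 1122.61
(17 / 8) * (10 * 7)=595 / 4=148.75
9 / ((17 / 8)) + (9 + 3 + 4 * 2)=24.24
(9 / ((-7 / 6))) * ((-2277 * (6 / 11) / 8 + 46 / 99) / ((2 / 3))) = 551655 / 308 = 1791.09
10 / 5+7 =9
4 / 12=1 / 3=0.33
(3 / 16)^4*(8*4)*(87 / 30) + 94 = 1927469 / 20480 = 94.11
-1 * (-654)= 654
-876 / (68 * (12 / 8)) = -146 / 17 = -8.59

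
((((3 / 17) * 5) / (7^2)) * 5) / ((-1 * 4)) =-75 / 3332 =-0.02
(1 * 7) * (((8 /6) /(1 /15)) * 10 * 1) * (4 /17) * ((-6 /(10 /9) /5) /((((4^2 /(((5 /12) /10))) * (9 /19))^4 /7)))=-6385729 /2806920511488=-0.00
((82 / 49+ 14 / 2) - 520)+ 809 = 14586 / 49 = 297.67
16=16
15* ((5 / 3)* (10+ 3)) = 325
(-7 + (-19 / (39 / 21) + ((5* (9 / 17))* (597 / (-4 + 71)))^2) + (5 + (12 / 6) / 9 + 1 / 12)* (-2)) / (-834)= -160432358335 / 253179977076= -0.63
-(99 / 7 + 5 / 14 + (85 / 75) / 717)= -311929 / 21510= -14.50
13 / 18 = 0.72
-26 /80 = -13 /40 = -0.32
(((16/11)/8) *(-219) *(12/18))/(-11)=292/121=2.41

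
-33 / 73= -0.45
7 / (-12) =-7 / 12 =-0.58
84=84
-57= -57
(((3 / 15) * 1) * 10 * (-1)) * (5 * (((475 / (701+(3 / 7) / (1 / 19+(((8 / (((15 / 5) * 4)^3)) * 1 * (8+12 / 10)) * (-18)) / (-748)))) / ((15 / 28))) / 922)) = -2129848700 / 157021005777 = -0.01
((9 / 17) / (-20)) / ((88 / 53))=-477 / 29920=-0.02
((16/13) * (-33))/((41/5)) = -2640/533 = -4.95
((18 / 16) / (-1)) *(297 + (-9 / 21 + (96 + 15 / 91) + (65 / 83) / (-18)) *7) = -18778147 / 17264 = -1087.71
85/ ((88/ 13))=1105/ 88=12.56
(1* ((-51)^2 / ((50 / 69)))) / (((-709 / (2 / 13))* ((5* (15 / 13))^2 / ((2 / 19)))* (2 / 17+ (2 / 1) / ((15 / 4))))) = -13220883 / 3494040625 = -0.00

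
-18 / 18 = -1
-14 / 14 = -1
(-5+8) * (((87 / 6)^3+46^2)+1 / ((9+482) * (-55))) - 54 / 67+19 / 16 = 448548806999 / 28949360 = 15494.26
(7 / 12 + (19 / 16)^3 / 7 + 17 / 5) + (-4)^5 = -438585883 / 430080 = -1019.78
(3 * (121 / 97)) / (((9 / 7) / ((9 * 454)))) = 1153614 / 97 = 11892.93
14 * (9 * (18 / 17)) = 2268 / 17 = 133.41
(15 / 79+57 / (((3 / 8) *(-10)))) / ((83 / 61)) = -361669 / 32785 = -11.03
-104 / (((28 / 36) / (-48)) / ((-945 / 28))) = -1516320 / 7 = -216617.14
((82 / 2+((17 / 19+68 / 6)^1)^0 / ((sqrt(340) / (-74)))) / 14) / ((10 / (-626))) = -12833 / 70+11581 * sqrt(85) / 5950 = -165.38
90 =90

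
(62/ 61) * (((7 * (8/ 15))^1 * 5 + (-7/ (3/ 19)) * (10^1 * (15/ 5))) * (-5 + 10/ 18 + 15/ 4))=1524425/ 1647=925.58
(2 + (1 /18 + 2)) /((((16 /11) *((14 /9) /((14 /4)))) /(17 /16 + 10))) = 142131 /2048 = 69.40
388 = 388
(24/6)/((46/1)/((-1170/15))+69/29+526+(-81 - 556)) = -4524/123517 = -0.04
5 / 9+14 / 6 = 2.89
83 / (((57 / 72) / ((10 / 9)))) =6640 / 57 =116.49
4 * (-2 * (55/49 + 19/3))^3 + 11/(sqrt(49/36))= -42099097478/3176523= -13253.20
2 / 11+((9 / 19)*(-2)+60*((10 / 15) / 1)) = 8200 / 209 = 39.23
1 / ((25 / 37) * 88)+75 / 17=165629 / 37400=4.43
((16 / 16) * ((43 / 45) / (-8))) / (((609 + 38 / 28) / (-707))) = 212807 / 1538100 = 0.14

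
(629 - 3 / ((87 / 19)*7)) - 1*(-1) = 127871 / 203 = 629.91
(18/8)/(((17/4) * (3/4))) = 12/17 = 0.71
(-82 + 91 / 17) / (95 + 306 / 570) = -123785 / 154292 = -0.80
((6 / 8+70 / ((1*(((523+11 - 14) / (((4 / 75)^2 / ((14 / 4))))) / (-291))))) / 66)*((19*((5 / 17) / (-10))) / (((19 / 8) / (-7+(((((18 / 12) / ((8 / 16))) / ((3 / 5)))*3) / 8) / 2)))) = 6792037 / 437580000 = 0.02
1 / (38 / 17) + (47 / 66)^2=78997 / 82764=0.95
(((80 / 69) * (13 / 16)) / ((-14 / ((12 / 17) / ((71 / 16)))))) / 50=-208 / 971635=-0.00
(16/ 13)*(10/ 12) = 40/ 39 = 1.03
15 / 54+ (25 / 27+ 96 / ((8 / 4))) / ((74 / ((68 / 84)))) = 17056 / 20979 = 0.81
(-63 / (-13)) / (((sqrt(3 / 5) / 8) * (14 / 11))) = 132 * sqrt(15) / 13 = 39.33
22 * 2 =44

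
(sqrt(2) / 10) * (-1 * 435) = -87 * sqrt(2) / 2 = -61.52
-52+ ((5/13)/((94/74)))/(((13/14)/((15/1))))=-374186/7943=-47.11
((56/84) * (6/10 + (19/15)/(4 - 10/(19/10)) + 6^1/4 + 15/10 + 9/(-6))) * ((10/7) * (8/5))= 316/189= 1.67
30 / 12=5 / 2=2.50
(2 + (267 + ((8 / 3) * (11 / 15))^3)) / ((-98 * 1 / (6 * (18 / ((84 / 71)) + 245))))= -91782095371 / 20837250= -4404.71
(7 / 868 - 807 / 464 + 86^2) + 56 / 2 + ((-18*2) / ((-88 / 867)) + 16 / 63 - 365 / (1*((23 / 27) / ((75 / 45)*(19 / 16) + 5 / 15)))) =388970729549 / 57316644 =6786.35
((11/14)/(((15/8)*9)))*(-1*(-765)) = 748/21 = 35.62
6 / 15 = 2 / 5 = 0.40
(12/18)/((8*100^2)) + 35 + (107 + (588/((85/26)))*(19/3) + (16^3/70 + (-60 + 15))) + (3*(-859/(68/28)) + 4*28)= 4933776119/14280000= 345.50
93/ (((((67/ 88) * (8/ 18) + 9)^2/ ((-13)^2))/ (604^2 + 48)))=224817983799552/ 3418801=65759306.79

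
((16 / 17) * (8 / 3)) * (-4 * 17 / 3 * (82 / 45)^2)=-3442688 / 18225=-188.90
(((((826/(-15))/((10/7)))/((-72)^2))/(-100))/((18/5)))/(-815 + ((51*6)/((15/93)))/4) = -2891/47687097600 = -0.00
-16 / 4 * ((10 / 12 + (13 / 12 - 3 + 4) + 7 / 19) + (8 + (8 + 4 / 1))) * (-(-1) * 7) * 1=-37163 / 57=-651.98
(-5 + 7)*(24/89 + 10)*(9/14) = 8226/623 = 13.20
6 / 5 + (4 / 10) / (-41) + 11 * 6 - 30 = 7624 / 205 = 37.19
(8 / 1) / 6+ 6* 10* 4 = 241.33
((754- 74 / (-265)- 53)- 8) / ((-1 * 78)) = -183719 / 20670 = -8.89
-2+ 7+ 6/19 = 101/19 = 5.32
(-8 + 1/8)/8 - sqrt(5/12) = -63/64 - sqrt(15)/6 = -1.63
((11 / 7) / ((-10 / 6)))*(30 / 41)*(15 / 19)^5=-150356250 / 710640413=-0.21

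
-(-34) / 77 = 34 / 77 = 0.44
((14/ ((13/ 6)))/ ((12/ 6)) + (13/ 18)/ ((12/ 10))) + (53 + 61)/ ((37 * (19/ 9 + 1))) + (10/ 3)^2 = 5794205/ 363636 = 15.93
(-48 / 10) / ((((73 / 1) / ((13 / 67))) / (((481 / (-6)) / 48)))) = 6253 / 293460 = 0.02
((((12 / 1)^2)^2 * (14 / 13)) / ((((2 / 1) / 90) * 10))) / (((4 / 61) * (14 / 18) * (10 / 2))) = 25614144 / 65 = 394063.75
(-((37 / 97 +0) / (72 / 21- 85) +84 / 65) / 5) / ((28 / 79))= -52316881 / 72003100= -0.73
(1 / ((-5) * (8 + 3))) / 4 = -1 / 220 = -0.00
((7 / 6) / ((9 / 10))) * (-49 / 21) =-245 / 81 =-3.02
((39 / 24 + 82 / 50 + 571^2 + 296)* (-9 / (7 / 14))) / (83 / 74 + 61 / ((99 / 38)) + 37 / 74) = -2151691903251 / 9170600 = -234629.35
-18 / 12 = -3 / 2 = -1.50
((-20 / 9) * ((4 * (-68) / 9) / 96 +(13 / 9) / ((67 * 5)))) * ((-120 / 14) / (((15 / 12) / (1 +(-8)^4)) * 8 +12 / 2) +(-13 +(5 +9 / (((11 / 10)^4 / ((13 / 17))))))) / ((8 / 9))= -3.67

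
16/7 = 2.29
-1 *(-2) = 2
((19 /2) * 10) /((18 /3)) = 95 /6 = 15.83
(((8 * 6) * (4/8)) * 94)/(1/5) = 11280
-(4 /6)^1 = -2 /3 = -0.67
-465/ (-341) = 1.36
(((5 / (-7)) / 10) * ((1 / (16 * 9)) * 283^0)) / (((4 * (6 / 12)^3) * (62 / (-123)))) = 41 / 20832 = 0.00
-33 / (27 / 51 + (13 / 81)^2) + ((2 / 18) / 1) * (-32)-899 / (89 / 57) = -31682232791 / 49599522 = -638.76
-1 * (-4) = 4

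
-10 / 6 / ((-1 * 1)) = 5 / 3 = 1.67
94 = 94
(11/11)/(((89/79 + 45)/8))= 158/911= 0.17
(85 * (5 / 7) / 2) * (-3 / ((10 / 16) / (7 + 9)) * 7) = -16320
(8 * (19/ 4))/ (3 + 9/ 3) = 19/ 3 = 6.33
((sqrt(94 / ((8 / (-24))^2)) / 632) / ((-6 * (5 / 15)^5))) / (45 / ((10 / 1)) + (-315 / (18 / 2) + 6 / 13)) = 3159 * sqrt(94) / 493592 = 0.06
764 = 764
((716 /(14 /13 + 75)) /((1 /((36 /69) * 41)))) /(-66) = -3.05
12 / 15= 4 / 5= 0.80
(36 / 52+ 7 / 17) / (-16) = -61 / 884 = -0.07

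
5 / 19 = 0.26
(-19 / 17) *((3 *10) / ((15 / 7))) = -266 / 17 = -15.65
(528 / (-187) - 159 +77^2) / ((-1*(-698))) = 49021 / 5933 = 8.26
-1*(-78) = 78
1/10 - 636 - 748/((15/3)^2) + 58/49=-1628359/2450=-664.64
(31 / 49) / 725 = 0.00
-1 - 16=-17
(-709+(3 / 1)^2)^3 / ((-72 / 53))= 252486111.11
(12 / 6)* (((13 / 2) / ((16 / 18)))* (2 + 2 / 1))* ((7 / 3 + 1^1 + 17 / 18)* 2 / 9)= 1001 / 18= 55.61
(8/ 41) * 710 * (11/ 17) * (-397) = -24804560/ 697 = -35587.60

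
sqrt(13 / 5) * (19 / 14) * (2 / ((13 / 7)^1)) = 19 * sqrt(65) / 65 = 2.36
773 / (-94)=-773 / 94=-8.22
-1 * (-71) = 71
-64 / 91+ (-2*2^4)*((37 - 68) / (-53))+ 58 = 186070 / 4823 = 38.58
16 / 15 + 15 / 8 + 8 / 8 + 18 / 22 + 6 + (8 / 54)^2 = 3458369 / 320760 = 10.78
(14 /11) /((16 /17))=119 /88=1.35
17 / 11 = 1.55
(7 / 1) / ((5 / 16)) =112 / 5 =22.40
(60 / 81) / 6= 0.12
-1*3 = -3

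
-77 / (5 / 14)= -215.60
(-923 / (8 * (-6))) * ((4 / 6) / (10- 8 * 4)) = -923 / 1584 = -0.58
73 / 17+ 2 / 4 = 163 / 34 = 4.79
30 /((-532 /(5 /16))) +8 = 33973 /4256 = 7.98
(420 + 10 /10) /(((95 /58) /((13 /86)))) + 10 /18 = 1448878 /36765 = 39.41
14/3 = 4.67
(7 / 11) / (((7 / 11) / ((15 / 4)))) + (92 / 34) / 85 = 21859 / 5780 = 3.78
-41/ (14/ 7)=-41/ 2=-20.50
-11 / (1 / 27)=-297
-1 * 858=-858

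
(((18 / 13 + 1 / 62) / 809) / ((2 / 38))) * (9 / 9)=21451 / 652054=0.03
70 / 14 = 5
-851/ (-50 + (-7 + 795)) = -851/ 738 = -1.15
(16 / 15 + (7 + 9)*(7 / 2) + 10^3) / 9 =15856 / 135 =117.45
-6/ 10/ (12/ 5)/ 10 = -1/ 40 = -0.02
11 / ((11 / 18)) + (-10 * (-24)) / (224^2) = 18.00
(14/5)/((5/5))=14/5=2.80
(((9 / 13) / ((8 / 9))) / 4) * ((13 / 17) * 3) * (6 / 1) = 729 / 272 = 2.68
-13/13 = -1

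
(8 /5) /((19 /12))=96 /95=1.01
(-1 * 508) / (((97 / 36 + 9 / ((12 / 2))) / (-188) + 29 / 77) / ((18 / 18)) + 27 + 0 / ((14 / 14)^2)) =-264737088 / 14255317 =-18.57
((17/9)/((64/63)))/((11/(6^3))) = 3213/88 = 36.51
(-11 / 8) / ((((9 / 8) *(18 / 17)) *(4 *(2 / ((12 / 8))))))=-187 / 864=-0.22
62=62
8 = 8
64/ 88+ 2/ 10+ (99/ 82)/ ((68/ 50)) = 278313/ 153340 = 1.82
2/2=1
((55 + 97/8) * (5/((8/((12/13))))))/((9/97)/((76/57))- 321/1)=-260445/2158364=-0.12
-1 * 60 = -60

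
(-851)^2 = 724201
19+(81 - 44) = 56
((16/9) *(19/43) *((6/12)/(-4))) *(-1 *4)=152/387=0.39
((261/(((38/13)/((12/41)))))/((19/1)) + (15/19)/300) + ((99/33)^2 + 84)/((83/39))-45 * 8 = -7737554123/24569660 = -314.92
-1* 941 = -941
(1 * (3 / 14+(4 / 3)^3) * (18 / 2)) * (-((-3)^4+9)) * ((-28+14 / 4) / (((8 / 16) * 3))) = 34195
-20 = -20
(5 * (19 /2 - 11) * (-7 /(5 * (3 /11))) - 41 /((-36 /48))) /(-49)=-559 /294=-1.90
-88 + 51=-37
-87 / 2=-43.50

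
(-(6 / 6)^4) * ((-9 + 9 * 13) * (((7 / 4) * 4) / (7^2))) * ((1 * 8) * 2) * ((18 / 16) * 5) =-9720 / 7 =-1388.57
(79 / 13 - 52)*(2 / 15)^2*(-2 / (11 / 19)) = 30248 / 10725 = 2.82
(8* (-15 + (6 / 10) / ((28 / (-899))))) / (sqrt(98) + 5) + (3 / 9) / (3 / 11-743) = 235143319 / 12524610-9594* sqrt(2) / 365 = -18.40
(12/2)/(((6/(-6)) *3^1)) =-2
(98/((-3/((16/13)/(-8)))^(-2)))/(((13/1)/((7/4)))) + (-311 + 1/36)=338789/72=4705.40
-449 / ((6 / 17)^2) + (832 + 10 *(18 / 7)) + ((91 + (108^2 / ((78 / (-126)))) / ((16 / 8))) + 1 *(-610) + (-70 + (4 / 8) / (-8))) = -167164367 / 13104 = -12756.74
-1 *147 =-147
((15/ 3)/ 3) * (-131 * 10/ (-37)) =6550/ 111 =59.01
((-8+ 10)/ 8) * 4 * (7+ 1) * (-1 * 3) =-24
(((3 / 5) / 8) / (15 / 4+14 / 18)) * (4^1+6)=27 / 163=0.17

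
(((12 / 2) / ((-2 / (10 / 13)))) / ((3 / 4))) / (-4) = 10 / 13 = 0.77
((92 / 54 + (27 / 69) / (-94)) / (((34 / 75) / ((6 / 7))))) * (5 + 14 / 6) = 27282475 / 1157751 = 23.57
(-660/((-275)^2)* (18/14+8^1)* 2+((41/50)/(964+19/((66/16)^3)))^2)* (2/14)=-5352247563953170821/231159800366883080000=-0.02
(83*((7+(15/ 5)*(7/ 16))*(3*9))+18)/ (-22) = -847.56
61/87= 0.70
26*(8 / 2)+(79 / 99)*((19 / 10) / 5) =516301 / 4950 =104.30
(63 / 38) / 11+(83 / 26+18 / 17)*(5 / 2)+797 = 149241933 / 184756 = 807.78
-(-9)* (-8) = -72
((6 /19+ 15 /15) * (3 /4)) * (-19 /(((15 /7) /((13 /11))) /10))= -2275 /22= -103.41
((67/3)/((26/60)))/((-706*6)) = -335/27534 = -0.01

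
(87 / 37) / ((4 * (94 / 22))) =957 / 6956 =0.14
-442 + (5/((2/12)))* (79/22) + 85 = -2742/11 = -249.27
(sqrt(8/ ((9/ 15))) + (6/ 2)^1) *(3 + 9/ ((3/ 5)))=54 + 12 *sqrt(30)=119.73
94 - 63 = 31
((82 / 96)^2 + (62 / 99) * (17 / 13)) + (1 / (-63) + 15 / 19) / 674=22884937451 / 14767264512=1.55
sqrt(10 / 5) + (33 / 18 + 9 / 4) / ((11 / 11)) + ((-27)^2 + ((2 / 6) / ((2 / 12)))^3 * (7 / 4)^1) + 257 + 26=sqrt(2) + 12361 / 12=1031.50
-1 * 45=-45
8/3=2.67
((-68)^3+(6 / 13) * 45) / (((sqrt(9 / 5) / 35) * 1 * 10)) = -14305711 * sqrt(5) / 39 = -820219.03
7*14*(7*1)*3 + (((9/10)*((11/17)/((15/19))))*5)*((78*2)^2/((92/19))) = 40262736/1955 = 20594.75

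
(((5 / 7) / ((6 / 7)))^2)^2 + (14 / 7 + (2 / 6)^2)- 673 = -868847 / 1296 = -670.41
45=45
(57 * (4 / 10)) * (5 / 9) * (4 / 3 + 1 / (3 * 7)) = 17.49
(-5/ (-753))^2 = 25/ 567009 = 0.00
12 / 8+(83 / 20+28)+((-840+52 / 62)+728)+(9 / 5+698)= 385819 / 620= 622.29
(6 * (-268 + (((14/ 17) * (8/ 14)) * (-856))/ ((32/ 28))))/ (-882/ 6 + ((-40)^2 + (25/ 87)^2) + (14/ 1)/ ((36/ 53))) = -958053744/ 379249175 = -2.53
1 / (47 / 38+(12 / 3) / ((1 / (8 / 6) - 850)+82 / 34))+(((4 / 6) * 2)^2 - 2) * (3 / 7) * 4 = 24383558 / 56619339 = 0.43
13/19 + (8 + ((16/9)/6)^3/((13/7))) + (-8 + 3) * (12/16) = 96227009/19446804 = 4.95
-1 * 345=-345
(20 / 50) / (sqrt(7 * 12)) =sqrt(21) / 105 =0.04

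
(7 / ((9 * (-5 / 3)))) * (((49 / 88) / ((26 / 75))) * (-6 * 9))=46305 / 1144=40.48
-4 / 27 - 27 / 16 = -793 / 432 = -1.84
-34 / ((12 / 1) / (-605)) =1714.17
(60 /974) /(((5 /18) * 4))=27 /487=0.06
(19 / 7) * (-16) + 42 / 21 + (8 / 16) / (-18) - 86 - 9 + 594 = 115301 / 252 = 457.54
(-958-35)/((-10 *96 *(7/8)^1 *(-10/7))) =-331/400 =-0.83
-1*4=-4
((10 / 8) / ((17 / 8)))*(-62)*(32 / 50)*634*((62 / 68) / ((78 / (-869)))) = 8471345696 / 56355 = 150321.10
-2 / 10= -1 / 5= -0.20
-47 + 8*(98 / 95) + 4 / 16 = -14629 / 380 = -38.50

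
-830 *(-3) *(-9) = -22410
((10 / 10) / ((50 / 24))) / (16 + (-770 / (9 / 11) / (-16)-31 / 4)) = 864 / 120725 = 0.01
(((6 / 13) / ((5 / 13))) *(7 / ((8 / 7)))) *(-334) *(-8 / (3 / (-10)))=-65464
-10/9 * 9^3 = -810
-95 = -95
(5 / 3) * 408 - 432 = 248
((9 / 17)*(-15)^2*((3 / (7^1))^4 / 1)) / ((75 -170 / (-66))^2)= 7144929 / 10699931648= 0.00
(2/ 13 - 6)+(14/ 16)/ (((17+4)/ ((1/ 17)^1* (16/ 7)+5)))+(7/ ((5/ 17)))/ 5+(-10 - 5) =-14732593/ 928200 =-15.87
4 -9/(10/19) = -131/10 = -13.10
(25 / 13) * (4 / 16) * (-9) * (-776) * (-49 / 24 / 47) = -356475 / 2444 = -145.86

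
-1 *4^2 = -16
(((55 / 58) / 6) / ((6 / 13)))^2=511225 / 4359744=0.12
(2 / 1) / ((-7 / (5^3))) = -250 / 7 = -35.71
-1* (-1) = 1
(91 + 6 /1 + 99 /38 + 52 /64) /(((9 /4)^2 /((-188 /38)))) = -2869538 /29241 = -98.13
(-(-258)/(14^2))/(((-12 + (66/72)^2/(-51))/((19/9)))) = -1000008/4324201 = -0.23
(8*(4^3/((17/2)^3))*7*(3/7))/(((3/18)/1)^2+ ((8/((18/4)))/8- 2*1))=-49152/34391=-1.43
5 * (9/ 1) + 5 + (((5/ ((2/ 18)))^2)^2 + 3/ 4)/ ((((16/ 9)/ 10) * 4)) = 738119035/ 128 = 5766554.96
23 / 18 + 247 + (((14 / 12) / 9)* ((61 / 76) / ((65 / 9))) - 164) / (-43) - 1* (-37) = 1105358299 / 3823560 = 289.09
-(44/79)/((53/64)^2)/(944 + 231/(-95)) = -17121280/19849717039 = -0.00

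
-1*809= -809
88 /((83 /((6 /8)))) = 66 /83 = 0.80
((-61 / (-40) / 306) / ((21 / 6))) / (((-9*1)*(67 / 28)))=-61 / 922590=-0.00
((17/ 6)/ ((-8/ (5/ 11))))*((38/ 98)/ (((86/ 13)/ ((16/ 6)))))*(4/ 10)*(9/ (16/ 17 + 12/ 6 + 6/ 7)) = -0.02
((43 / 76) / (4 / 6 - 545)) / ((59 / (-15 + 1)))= 903 / 3661186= 0.00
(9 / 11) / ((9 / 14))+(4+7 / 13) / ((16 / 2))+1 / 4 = 2391 / 1144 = 2.09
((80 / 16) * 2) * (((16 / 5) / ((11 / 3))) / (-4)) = -24 / 11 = -2.18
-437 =-437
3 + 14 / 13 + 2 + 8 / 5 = 499 / 65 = 7.68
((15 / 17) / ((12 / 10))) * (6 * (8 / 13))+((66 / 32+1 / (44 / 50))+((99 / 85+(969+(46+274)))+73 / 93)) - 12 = 23238862631 / 18086640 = 1284.86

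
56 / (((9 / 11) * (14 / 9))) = 44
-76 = -76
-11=-11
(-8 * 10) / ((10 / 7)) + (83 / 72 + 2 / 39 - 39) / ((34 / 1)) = -106913 / 1872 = -57.11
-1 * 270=-270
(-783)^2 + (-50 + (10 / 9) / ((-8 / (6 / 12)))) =44138803 / 72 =613038.93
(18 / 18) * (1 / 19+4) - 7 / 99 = 3.98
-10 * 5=-50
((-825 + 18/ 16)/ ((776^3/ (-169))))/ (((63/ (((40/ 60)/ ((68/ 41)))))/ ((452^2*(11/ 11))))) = 0.39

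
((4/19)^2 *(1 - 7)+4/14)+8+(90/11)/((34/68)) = 677786/27797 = 24.38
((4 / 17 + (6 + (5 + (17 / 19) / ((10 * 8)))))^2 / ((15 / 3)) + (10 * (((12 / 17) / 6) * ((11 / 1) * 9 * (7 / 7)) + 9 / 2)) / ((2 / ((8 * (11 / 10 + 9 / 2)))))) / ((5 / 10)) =12159712982881 / 1669264000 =7284.48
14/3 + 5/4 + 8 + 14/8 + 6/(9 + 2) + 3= 634/33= 19.21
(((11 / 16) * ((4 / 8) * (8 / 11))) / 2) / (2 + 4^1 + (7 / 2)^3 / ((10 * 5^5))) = 31250 / 1500343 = 0.02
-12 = -12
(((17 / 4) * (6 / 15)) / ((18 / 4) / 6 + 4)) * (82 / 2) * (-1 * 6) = -8364 / 95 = -88.04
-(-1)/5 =1/5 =0.20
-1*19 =-19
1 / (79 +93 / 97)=97 / 7756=0.01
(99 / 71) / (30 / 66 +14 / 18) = 9801 / 8662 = 1.13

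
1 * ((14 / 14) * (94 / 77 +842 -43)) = 61617 / 77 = 800.22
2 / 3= 0.67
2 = 2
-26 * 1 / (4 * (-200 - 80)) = 13 / 560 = 0.02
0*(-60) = 0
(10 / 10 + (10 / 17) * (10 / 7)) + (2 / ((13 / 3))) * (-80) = -54273 / 1547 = -35.08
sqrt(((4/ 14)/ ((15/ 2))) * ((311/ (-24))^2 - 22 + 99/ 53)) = sqrt(25107170865)/ 66780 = 2.37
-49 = -49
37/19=1.95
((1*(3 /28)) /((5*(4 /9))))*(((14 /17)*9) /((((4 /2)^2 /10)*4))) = 243 /1088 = 0.22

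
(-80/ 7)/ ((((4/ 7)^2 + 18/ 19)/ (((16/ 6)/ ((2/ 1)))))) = -21280/ 1779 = -11.96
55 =55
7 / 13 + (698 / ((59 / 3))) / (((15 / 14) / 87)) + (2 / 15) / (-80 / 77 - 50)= 65164432256 / 22607325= 2882.45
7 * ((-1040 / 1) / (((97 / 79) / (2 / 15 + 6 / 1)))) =-10582208 / 291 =-36364.98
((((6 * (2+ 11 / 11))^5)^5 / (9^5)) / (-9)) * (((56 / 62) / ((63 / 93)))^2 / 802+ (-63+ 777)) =-12977812749606230797648656334848 / 401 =-32363622816973144133787170000.00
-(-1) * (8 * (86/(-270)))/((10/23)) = -3956/675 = -5.86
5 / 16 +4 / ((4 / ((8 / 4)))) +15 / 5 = 85 / 16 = 5.31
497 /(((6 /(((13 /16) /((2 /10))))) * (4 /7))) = 226135 /384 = 588.89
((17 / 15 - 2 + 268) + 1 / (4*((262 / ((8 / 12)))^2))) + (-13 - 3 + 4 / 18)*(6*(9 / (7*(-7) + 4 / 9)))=384285382813 / 1349884260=284.68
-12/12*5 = -5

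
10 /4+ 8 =21 /2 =10.50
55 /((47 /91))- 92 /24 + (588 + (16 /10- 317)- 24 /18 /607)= 321168497 /855870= 375.25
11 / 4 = 2.75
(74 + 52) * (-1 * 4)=-504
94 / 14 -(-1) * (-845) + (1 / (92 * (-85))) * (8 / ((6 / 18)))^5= -1856.52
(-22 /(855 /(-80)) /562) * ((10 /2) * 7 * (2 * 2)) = 24640 /48051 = 0.51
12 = 12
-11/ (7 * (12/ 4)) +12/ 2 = 115/ 21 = 5.48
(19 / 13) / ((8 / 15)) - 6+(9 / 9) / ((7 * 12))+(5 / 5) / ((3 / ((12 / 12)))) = -2.91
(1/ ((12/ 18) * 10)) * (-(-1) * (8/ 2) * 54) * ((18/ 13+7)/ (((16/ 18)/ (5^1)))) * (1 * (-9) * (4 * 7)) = -5006043/ 13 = -385080.23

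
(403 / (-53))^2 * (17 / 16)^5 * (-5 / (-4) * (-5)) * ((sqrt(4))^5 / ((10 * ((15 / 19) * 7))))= -4381353554747 / 15463612416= -283.33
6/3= 2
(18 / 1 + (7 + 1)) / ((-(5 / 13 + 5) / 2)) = -9.66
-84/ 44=-21/ 11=-1.91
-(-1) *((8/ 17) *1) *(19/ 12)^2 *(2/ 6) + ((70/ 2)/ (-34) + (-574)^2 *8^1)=1209835580/ 459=2635807.36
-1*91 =-91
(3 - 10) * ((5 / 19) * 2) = -70 / 19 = -3.68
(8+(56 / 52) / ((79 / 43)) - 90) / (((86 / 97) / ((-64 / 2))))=129765824 / 44161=2938.47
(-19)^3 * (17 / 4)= -116603 / 4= -29150.75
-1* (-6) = 6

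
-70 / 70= -1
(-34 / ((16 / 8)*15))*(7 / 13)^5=-285719 / 5569395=-0.05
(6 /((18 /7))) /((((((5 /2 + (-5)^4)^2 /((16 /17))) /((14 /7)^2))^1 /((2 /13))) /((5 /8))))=448 /208848315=0.00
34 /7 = 4.86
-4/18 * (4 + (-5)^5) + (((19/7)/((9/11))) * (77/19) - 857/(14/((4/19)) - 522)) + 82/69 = 44634281/62859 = 710.07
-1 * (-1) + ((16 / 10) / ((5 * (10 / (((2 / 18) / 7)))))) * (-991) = 0.50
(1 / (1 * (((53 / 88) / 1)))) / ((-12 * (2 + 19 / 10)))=-220 / 6201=-0.04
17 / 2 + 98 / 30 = 11.77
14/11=1.27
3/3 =1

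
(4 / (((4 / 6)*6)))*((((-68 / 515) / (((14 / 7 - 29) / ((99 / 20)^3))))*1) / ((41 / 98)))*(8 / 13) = 29935521 / 34311875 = 0.87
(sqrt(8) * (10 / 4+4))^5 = 1485172 * sqrt(2) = 2100350.38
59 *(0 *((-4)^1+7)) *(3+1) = 0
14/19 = 0.74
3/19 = 0.16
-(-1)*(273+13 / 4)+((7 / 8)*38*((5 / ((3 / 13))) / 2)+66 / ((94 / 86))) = 696.84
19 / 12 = 1.58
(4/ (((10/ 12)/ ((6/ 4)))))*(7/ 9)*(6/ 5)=168/ 25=6.72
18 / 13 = 1.38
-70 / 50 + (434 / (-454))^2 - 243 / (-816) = -13200931 / 70079440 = -0.19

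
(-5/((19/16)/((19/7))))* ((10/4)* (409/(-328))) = 10225/287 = 35.63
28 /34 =14 /17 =0.82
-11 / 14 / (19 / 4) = -22 / 133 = -0.17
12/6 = 2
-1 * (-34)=34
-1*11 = -11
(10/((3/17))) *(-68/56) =-1445/21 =-68.81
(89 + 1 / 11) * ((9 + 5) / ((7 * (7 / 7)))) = 178.18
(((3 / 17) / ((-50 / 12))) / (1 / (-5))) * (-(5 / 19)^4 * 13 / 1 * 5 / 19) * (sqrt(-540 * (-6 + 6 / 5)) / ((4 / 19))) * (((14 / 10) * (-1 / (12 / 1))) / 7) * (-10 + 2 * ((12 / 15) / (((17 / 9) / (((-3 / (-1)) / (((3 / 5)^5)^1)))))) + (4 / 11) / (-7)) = 649783875 * sqrt(2) / 2900033213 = 0.32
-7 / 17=-0.41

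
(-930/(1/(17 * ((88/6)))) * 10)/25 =-92752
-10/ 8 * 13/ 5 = -13/ 4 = -3.25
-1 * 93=-93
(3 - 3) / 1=0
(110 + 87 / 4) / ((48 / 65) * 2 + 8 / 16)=34255 / 514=66.64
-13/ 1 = -13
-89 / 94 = -0.95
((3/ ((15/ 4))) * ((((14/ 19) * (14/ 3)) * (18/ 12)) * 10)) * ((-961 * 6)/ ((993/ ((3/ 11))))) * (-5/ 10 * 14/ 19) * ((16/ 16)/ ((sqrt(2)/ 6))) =94931424 * sqrt(2)/ 1314401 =102.14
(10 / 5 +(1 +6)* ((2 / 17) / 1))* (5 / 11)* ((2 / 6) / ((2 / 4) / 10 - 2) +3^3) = 251120 / 7293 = 34.43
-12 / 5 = -2.40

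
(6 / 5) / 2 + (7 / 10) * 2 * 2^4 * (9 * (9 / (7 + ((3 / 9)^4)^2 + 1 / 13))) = 775588971 / 3018125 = 256.98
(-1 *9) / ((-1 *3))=3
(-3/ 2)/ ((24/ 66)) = -33/ 8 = -4.12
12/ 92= 3/ 23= 0.13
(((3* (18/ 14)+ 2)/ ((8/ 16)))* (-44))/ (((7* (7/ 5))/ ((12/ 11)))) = -19680/ 343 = -57.38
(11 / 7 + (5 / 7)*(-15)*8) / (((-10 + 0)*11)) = 589 / 770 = 0.76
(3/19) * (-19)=-3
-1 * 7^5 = -16807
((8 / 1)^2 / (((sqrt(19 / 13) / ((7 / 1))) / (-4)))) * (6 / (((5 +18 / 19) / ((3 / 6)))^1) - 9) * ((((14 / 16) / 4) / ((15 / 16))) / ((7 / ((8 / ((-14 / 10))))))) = -327680 * sqrt(247) / 2147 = -2398.65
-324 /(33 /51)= -5508 /11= -500.73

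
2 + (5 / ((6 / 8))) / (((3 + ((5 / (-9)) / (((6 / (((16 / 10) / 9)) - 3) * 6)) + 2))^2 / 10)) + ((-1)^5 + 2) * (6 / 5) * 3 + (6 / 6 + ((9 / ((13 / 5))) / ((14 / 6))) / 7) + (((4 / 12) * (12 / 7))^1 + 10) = 20.05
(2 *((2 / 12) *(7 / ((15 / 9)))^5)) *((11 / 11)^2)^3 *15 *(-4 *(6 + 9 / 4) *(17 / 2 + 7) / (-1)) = 4178035323 / 1250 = 3342428.26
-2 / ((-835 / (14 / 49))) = 4 / 5845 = 0.00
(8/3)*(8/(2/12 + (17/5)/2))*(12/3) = 45.71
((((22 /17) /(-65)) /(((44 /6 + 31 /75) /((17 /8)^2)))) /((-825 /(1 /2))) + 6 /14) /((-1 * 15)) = -1035857 /36254400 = -0.03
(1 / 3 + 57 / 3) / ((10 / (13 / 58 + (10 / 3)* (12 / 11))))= 821 / 110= 7.46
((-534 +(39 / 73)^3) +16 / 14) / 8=-1450618177 / 21784952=-66.59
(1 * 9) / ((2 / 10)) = 45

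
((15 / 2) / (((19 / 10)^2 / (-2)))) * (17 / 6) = -4250 / 361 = -11.77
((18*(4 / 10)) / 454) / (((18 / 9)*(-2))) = -9 / 2270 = -0.00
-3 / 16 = -0.19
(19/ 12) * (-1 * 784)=-3724/ 3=-1241.33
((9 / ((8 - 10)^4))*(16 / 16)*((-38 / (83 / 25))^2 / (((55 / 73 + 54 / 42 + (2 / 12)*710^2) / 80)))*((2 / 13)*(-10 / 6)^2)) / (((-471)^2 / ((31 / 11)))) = 893531406250 / 2345691709036279461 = 0.00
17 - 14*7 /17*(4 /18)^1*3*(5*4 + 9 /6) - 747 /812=-2755861 /41412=-66.55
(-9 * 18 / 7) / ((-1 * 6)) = 27 / 7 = 3.86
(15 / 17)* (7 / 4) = 105 / 68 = 1.54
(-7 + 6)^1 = -1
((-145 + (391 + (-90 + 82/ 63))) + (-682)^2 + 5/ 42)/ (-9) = -58625459/ 1134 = -51697.94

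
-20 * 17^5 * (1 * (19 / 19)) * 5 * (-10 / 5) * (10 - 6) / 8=141985700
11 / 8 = 1.38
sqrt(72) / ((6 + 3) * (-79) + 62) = -6 * sqrt(2) / 649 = -0.01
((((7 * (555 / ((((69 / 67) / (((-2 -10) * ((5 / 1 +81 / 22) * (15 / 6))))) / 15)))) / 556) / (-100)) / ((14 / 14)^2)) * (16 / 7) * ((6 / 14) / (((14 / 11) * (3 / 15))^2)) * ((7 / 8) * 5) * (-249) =-21884957510625 / 5012896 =-4365731.41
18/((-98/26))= -4.78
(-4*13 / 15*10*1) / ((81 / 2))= -208 / 243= -0.86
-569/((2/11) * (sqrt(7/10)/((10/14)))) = -31295 * sqrt(70)/98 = -2671.76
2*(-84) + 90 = -78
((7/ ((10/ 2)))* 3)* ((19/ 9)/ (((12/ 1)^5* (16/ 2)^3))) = 133/ 1911029760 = 0.00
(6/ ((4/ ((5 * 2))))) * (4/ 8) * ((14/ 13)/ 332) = 105/ 4316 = 0.02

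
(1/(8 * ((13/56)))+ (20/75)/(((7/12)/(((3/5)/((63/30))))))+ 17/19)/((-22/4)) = -189268/665665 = -0.28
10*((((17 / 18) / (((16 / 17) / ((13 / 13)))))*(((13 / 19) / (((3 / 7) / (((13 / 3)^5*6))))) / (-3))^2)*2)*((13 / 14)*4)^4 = 7692216002157558961960 / 84605938641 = 90918156877.82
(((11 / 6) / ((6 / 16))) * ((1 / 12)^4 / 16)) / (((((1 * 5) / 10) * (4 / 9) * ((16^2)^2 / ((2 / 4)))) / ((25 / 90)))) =55 / 391378894848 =0.00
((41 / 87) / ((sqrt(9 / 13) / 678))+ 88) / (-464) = -4633 * sqrt(13) / 20184 -11 / 58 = -1.02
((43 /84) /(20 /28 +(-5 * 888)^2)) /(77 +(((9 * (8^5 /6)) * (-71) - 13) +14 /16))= -86 /11557574640202455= -0.00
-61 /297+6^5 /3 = 769763 /297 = 2591.79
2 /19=0.11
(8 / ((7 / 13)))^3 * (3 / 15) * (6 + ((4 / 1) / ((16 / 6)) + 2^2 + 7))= 20809984 / 1715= 12134.10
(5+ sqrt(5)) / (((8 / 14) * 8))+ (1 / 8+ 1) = 2.71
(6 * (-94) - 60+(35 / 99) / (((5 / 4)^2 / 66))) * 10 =-18272 / 3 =-6090.67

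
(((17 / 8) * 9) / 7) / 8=153 / 448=0.34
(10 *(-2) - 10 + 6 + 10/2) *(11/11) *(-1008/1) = 19152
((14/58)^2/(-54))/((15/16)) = -392/340605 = -0.00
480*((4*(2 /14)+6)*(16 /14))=176640 /49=3604.90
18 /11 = 1.64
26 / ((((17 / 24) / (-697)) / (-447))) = 11436048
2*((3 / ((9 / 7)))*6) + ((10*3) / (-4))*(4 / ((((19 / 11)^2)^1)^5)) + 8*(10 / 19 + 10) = 687192048926798 / 6131066257801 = 112.08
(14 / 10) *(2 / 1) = 14 / 5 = 2.80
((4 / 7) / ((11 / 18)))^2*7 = 6.12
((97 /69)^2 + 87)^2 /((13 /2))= 358901030912 /294672573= 1217.97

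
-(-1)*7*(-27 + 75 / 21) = -164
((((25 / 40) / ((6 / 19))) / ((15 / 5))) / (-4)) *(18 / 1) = -2.97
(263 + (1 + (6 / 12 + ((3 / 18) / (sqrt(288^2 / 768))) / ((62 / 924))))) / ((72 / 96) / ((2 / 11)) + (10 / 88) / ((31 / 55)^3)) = 26908 * sqrt(3) / 928107 + 63037756 / 1134353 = 55.62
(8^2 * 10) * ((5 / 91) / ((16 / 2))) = 4.40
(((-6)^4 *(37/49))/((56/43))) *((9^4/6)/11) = 281840877/3773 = 74699.41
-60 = -60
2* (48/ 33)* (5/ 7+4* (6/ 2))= 2848/ 77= 36.99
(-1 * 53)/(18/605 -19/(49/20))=1571185/229018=6.86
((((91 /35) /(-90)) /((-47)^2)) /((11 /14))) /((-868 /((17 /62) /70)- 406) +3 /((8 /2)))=6188 /82534185689175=0.00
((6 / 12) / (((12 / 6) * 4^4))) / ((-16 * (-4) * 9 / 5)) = 5 / 589824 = 0.00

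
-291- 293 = -584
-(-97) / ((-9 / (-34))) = 3298 / 9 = 366.44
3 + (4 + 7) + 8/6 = 46/3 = 15.33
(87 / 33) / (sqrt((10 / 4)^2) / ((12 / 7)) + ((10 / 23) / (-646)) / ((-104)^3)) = 727025475072 / 402162080485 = 1.81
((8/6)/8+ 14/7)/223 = 13/1338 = 0.01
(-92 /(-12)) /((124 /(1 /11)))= 23 /4092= 0.01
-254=-254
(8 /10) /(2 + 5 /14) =56 /165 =0.34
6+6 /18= 19 /3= 6.33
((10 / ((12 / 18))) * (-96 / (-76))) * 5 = 1800 / 19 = 94.74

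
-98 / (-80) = 1.22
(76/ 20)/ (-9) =-19/ 45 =-0.42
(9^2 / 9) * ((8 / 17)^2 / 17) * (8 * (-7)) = -32256 / 4913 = -6.57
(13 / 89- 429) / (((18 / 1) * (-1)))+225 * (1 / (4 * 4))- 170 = -1693151 / 12816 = -132.11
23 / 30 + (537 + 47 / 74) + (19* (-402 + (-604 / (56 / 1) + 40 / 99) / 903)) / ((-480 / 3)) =4342847122591 / 7409223360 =586.14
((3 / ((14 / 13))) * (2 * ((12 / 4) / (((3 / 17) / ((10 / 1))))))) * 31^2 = 6371430 / 7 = 910204.29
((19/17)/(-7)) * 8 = -152/119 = -1.28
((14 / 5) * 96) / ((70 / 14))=1344 / 25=53.76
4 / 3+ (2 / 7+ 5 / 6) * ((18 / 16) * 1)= 871 / 336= 2.59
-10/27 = -0.37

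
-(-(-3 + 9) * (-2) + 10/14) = -89/7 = -12.71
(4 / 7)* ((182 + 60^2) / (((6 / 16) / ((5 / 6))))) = 302560 / 63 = 4802.54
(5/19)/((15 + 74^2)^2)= 5/572870539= 0.00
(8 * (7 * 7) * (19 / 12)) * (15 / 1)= 9310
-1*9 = -9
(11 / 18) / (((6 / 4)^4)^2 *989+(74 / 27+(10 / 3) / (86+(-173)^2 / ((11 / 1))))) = 0.00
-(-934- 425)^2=-1846881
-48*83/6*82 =-54448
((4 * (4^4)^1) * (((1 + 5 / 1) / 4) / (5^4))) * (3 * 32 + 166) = 402432 / 625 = 643.89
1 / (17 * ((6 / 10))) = 5 / 51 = 0.10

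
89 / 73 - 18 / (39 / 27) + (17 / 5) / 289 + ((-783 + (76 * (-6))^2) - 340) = 16681664729 / 80665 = 206801.77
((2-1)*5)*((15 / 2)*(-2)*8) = -600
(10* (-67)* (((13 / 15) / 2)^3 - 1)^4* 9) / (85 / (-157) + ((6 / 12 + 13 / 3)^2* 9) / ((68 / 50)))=-1010102455548579905789 / 36237633187500000000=-27.87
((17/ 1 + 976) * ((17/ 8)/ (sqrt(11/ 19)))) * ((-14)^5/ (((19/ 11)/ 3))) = -3404627604 * sqrt(209)/ 19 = -2590533173.54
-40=-40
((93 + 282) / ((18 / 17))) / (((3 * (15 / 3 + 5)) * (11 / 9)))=425 / 44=9.66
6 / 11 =0.55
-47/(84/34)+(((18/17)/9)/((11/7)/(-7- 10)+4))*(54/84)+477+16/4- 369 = 605401/6510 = 93.00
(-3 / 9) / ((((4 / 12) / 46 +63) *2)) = -23 / 8695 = -0.00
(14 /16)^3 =343 /512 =0.67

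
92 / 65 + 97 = 6397 / 65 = 98.42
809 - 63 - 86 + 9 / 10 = 6609 / 10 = 660.90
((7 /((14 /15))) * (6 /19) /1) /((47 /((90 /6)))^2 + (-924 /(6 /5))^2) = 10125 /2534689471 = 0.00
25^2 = 625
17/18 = 0.94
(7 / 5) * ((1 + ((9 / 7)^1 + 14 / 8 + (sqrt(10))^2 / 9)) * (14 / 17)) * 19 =172501 / 1530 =112.75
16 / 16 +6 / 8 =7 / 4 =1.75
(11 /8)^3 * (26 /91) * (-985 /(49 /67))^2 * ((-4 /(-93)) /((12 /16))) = 5796957573275 /75026448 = 77265.52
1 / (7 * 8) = 1 / 56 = 0.02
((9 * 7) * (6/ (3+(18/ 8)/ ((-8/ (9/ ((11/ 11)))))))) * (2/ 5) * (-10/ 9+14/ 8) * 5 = 5152/ 5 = 1030.40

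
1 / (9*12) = 1 / 108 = 0.01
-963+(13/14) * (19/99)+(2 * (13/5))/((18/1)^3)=-1080920509/1122660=-962.82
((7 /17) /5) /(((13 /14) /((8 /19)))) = 784 /20995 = 0.04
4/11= 0.36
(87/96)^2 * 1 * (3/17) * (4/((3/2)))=0.39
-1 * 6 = -6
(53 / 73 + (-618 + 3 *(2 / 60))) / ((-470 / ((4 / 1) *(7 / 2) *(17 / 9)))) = 17871301 / 514650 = 34.73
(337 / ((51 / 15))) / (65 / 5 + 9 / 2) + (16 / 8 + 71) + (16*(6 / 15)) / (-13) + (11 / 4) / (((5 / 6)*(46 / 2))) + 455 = 189758823 / 355810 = 533.32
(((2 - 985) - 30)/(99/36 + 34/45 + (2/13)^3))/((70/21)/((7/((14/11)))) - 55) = 2643966468/498201173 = 5.31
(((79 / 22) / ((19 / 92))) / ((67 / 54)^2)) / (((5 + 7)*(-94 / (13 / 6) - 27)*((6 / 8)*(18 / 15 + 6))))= -141726 / 57230261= -0.00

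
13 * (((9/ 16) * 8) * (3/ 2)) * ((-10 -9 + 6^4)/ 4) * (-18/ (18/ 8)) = -448227/ 2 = -224113.50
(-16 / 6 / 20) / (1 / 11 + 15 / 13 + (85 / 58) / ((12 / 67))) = -66352 / 4691365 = -0.01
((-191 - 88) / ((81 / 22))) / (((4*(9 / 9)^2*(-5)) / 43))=14663 / 90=162.92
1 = 1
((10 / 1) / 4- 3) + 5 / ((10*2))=-1 / 4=-0.25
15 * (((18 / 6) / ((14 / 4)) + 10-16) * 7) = -540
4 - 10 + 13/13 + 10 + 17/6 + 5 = 77/6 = 12.83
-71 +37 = -34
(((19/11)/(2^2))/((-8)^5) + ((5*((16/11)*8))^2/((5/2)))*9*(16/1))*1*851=165930652.55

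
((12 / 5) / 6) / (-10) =-1 / 25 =-0.04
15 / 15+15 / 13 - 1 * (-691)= 9011 / 13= 693.15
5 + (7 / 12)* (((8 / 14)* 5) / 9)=140 / 27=5.19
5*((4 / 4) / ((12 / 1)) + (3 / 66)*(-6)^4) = 38935 / 132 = 294.96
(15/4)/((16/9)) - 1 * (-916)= 58759/64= 918.11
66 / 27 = 22 / 9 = 2.44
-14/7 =-2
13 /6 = 2.17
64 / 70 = 32 / 35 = 0.91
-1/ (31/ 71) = -71/ 31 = -2.29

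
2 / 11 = 0.18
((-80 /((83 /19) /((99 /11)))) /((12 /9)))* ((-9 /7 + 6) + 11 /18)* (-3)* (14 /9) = 254980 /83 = 3072.05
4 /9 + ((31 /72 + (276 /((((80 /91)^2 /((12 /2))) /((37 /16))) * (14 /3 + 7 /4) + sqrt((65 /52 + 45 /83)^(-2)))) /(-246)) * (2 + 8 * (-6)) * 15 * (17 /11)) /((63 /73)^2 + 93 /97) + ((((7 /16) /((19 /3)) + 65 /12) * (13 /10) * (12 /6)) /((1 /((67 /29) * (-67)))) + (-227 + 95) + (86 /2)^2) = 1277894494088957171 /174220584858047760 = 7.33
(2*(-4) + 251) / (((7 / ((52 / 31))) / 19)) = 240084 / 217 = 1106.38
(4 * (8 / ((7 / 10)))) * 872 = 279040 / 7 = 39862.86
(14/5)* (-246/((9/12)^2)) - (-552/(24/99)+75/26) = 409337/390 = 1049.58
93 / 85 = 1.09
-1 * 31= -31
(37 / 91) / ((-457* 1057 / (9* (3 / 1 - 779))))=258408 / 43957459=0.01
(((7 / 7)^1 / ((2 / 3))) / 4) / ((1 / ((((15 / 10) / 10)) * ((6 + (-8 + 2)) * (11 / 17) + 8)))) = 9 / 20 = 0.45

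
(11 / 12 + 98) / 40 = 1187 / 480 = 2.47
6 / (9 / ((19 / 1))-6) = -38 / 35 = -1.09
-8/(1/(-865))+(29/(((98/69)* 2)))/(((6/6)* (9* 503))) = 2046687547/295764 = 6920.00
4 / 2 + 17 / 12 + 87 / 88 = 4.41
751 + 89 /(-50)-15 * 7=32211 /50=644.22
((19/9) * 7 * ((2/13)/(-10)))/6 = -0.04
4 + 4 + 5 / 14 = 117 / 14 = 8.36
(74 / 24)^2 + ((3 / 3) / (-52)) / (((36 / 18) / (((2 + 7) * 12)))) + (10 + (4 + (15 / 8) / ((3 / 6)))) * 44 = 1477885 / 1872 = 789.47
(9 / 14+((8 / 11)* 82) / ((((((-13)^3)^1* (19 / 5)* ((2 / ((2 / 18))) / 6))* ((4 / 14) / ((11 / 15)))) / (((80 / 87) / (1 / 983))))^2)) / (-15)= -17267928108232649 / 224341766162505810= -0.08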